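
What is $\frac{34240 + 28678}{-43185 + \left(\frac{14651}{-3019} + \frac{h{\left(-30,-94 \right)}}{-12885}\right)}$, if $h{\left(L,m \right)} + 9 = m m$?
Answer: $- \frac{2447498560170}{1680103937623} \approx -1.4568$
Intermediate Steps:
$h{\left(L,m \right)} = -9 + m^{2}$ ($h{\left(L,m \right)} = -9 + m m = -9 + m^{2}$)
$\frac{34240 + 28678}{-43185 + \left(\frac{14651}{-3019} + \frac{h{\left(-30,-94 \right)}}{-12885}\right)} = \frac{34240 + 28678}{-43185 + \left(\frac{14651}{-3019} + \frac{-9 + \left(-94\right)^{2}}{-12885}\right)} = \frac{62918}{-43185 + \left(14651 \left(- \frac{1}{3019}\right) + \left(-9 + 8836\right) \left(- \frac{1}{12885}\right)\right)} = \frac{62918}{-43185 + \left(- \frac{14651}{3019} + 8827 \left(- \frac{1}{12885}\right)\right)} = \frac{62918}{-43185 - \frac{215426848}{38899815}} = \frac{62918}{- \frac{1680103937623}{38899815}} = 62918 \left(- \frac{38899815}{1680103937623}\right) = - \frac{2447498560170}{1680103937623}$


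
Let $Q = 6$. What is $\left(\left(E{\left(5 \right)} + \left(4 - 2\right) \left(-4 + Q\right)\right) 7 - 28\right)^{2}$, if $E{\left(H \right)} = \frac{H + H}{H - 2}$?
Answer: $\frac{4900}{9} \approx 544.44$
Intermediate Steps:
$E{\left(H \right)} = \frac{2 H}{-2 + H}$
$\left(\left(E{\left(5 \right)} + \left(4 - 2\right) \left(-4 + Q\right)\right) 7 - 28\right)^{2} = \left(\left(2 \cdot 5 \frac{1}{-2 + 5} + \left(4 - 2\right) \left(-4 + 6\right)\right) 7 - 28\right)^{2} = \left(\left(2 \cdot 5 \cdot \frac{1}{3} + 2 \cdot 2\right) 7 - 28\right)^{2} = \left(\left(2 \cdot 5 \cdot \frac{1}{3} + 4\right) 7 - 28\right)^{2} = \left(\left(\frac{10}{3} + 4\right) 7 - 28\right)^{2} = \left(\frac{22}{3} \cdot 7 - 28\right)^{2} = \left(\frac{154}{3} - 28\right)^{2} = \left(\frac{70}{3}\right)^{2} = \frac{4900}{9}$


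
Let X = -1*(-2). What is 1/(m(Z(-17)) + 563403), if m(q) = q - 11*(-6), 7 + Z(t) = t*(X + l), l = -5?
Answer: 1/563513 ≈ 1.7746e-6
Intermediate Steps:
X = 2
Z(t) = -7 - 3*t (Z(t) = -7 + t*(2 - 5) = -7 + t*(-3) = -7 - 3*t)
m(q) = 66 + q (m(q) = q + 66 = 66 + q)
1/(m(Z(-17)) + 563403) = 1/((66 + (-7 - 3*(-17))) + 563403) = 1/((66 + (-7 + 51)) + 563403) = 1/((66 + 44) + 563403) = 1/(110 + 563403) = 1/563513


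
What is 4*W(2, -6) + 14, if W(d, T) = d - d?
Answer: 14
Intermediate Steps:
W(d, T) = 0
4*W(2, -6) + 14 = 4*0 + 14 = 0 + 14 = 14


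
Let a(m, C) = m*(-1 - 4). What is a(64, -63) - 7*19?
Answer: -453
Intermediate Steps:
a(m, C) = -5*m (a(m, C) = m*(-5) = -5*m)
a(64, -63) - 7*19 = -5*64 - 7*19 = -320 - 133 = -453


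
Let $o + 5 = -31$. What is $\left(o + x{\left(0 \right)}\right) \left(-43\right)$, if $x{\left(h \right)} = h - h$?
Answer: $1548$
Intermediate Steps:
$x{\left(h \right)} = 0$
$o = -36$ ($o = -5 - 31 = -36$)
$\left(o + x{\left(0 \right)}\right) \left(-43\right) = \left(-36 + 0\right) \left(-43\right) = \left(-36\right) \left(-43\right) = 1548$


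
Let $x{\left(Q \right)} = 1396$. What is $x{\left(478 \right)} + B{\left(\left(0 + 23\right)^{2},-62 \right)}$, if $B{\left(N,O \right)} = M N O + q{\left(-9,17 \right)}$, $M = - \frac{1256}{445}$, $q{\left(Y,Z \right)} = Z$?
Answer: $\frac{41823073}{445} \approx 93984.0$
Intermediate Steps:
$M = - \frac{1256}{445}$ ($M = \left(-1256\right) \frac{1}{445} = - \frac{1256}{445} \approx -2.8225$)
$B{\left(N,O \right)} = 17 - \frac{1256 N O}{445}$ ($B{\left(N,O \right)} = - \frac{1256 N}{445} O + 17 = - \frac{1256 N O}{445} + 17 = 17 - \frac{1256 N O}{445}$)
$x{\left(478 \right)} + B{\left(\left(0 + 23\right)^{2},-62 \right)} = 1396 - \left(-17 + \frac{1256}{445} \left(0 + 23\right)^{2} \left(-62\right)\right) = 1396 - \left(-17 + \frac{1256}{445} \cdot 23^{2} \left(-62\right)\right) = 1396 - \left(-17 + \frac{664424}{445} \left(-62\right)\right) = 1396 + \left(17 + \frac{41194288}{445}\right) = 1396 + \frac{41201853}{445} = \frac{41823073}{445}$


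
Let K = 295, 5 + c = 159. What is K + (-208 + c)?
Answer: 241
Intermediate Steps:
c = 154 (c = -5 + 159 = 154)
K + (-208 + c) = 295 + (-208 + 154) = 295 - 54 = 241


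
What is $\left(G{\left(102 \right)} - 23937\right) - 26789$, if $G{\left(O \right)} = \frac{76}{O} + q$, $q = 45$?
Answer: $- \frac{2584693}{51} \approx -50680.0$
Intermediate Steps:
$G{\left(O \right)} = 45 + \frac{76}{O}$ ($G{\left(O \right)} = \frac{76}{O} + 45 = 45 + \frac{76}{O}$)
$\left(G{\left(102 \right)} - 23937\right) - 26789 = \left(\left(45 + \frac{76}{102}\right) - 23937\right) - 26789 = \left(\left(45 + 76 \cdot \frac{1}{102}\right) - 23937\right) - 26789 = \left(\left(45 + \frac{38}{51}\right) - 23937\right) - 26789 = \left(\frac{2333}{51} - 23937\right) - 26789 = - \frac{1218454}{51} - 26789 = - \frac{2584693}{51}$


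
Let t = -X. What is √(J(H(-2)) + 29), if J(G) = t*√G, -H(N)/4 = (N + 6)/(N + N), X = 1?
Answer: 3*√3 ≈ 5.1962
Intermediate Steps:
H(N) = -2*(6 + N)/N (H(N) = -4*(N + 6)/(N + N) = -4*(6 + N)/(2*N) = -4*(6 + N)*1/(2*N) = -2*(6 + N)/N)
t = -1 (t = -1*1 = -1)
J(G) = -√G
√(J(H(-2)) + 29) = √(-√(-2 - 12/(-2)) + 29) = √(-√(-2 - 12*(-½)) + 29) = √(-√(-2 + 6) + 29) = √(-√4 + 29) = √(-1*2 + 29) = √(-2 + 29) = √27 = 3*√3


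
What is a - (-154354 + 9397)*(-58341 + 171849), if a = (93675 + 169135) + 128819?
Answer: 16454170785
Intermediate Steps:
a = 391629 (a = 262810 + 128819 = 391629)
a - (-154354 + 9397)*(-58341 + 171849) = 391629 - (-154354 + 9397)*(-58341 + 171849) = 391629 - (-144957)*113508 = 391629 - 1*(-16453779156) = 391629 + 16453779156 = 16454170785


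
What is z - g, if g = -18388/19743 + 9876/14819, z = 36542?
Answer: 10691225884118/292571517 ≈ 36542.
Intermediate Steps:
g = -77509904/292571517 (g = -18388*1/19743 + 9876*(1/14819) = -18388/19743 + 9876/14819 = -77509904/292571517 ≈ -0.26493)
z - g = 36542 - 1*(-77509904/292571517) = 36542 + 77509904/292571517 = 10691225884118/292571517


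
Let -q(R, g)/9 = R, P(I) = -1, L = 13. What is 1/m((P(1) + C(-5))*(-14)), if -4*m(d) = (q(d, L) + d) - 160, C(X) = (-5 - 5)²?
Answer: -1/2732 ≈ -0.00036603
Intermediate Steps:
q(R, g) = -9*R
C(X) = 100 (C(X) = (-10)² = 100)
m(d) = 40 + 2*d (m(d) = -((-9*d + d) - 160)/4 = -(-8*d - 160)/4 = -(-160 - 8*d)/4 = 40 + 2*d)
1/m((P(1) + C(-5))*(-14)) = 1/(40 + 2*((-1 + 100)*(-14))) = 1/(40 + 2*(99*(-14))) = 1/(40 + 2*(-1386)) = 1/(40 - 2772) = 1/(-2732) = -1/2732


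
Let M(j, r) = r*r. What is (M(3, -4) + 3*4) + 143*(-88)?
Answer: -12556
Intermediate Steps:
M(j, r) = r²
(M(3, -4) + 3*4) + 143*(-88) = ((-4)² + 3*4) + 143*(-88) = (16 + 12) - 12584 = 28 - 12584 = -12556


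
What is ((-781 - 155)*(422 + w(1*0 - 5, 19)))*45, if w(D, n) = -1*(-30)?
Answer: -19038240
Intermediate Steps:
w(D, n) = 30
((-781 - 155)*(422 + w(1*0 - 5, 19)))*45 = ((-781 - 155)*(422 + 30))*45 = -936*452*45 = -423072*45 = -19038240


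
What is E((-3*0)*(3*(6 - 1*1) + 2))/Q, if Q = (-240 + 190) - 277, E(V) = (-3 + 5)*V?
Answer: 0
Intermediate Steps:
E(V) = 2*V
Q = -327 (Q = -50 - 277 = -327)
E((-3*0)*(3*(6 - 1*1) + 2))/Q = (2*((-3*0)*(3*(6 - 1*1) + 2)))/(-327) = (2*(0*(3*(6 - 1) + 2)))*(-1/327) = (2*(0*(3*5 + 2)))*(-1/327) = (2*(0*(15 + 2)))*(-1/327) = (2*(0*17))*(-1/327) = (2*0)*(-1/327) = 0*(-1/327) = 0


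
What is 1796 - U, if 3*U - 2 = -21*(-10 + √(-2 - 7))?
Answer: 5176/3 + 21*I ≈ 1725.3 + 21.0*I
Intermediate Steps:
U = 212/3 - 21*I (U = ⅔ + (-21*(-10 + √(-2 - 7)))/3 = ⅔ + (-21*(-10 + √(-9)))/3 = ⅔ + (-21*(-10 + 3*I))/3 = ⅔ + (210 - 63*I)/3 = ⅔ + (70 - 21*I) = 212/3 - 21*I ≈ 70.667 - 21.0*I)
1796 - U = 1796 - (212/3 - 21*I) = 1796 + (-212/3 + 21*I) = 5176/3 + 21*I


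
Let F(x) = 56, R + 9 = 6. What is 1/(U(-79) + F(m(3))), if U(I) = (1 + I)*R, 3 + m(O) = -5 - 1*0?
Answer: 1/290 ≈ 0.0034483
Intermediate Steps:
R = -3 (R = -9 + 6 = -3)
m(O) = -8 (m(O) = -3 + (-5 - 1*0) = -3 + (-5 + 0) = -3 - 5 = -8)
U(I) = -3 - 3*I (U(I) = (1 + I)*(-3) = -3 - 3*I)
1/(U(-79) + F(m(3))) = 1/((-3 - 3*(-79)) + 56) = 1/((-3 + 237) + 56) = 1/(234 + 56) = 1/290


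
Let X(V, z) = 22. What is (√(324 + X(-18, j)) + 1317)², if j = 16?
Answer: (1317 + √346)² ≈ 1.7838e+6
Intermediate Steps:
(√(324 + X(-18, j)) + 1317)² = (√(324 + 22) + 1317)² = (√346 + 1317)² = (1317 + √346)²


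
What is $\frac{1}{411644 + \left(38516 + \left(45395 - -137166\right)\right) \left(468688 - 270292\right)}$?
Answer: $\frac{1}{43861204136} \approx 2.2799 \cdot 10^{-11}$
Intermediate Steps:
$\frac{1}{411644 + \left(38516 + \left(45395 - -137166\right)\right) \left(468688 - 270292\right)} = \frac{1}{411644 + \left(38516 + \left(45395 + 137166\right)\right) 198396} = \frac{1}{411644 + \left(38516 + 182561\right) 198396} = \frac{1}{411644 + 221077 \cdot 198396} = \frac{1}{411644 + 43860792492} = \frac{1}{43861204136}$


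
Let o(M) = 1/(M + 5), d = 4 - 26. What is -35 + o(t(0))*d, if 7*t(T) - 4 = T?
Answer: -1519/39 ≈ -38.949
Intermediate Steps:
t(T) = 4/7 + T/7
d = -22
o(M) = 1/(5 + M)
-35 + o(t(0))*d = -35 - 22/(5 + (4/7 + (⅐)*0)) = -35 - 22/(5 + (4/7 + 0)) = -35 - 22/(5 + 4/7) = -35 - 22/(39/7) = -35 + (7/39)*(-22) = -35 - 154/39 = -1519/39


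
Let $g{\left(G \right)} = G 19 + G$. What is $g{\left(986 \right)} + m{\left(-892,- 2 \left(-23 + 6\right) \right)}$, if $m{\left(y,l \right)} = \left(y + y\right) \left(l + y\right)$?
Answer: $1550392$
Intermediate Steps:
$m{\left(y,l \right)} = 2 y \left(l + y\right)$
$g{\left(G \right)} = 20 G$ ($g{\left(G \right)} = 19 G + G = 20 G$)
$g{\left(986 \right)} + m{\left(-892,- 2 \left(-23 + 6\right) \right)} = 20 \cdot 986 + 2 \left(-892\right) \left(- 2 \left(-23 + 6\right) - 892\right) = 19720 + 2 \left(-892\right) \left(\left(-2\right) \left(-17\right) - 892\right) = 19720 + 2 \left(-892\right) \left(34 - 892\right) = 19720 + 2 \left(-892\right) \left(-858\right) = 19720 + 1530672 = 1550392$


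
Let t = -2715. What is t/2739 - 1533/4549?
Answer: -5516474/4153237 ≈ -1.3282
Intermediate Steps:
t/2739 - 1533/4549 = -2715/2739 - 1533/4549 = -2715*1/2739 - 1533*1/4549 = -905/913 - 1533/4549 = -5516474/4153237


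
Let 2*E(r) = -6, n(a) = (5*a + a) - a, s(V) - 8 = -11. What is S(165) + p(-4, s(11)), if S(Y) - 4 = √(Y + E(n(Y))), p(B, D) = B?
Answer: 9*√2 ≈ 12.728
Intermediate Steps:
s(V) = -3 (s(V) = 8 - 11 = -3)
n(a) = 5*a (n(a) = 6*a - a = 5*a)
E(r) = -3 (E(r) = (½)*(-6) = -3)
S(Y) = 4 + √(-3 + Y) (S(Y) = 4 + √(Y - 3) = 4 + √(-3 + Y))
S(165) + p(-4, s(11)) = (4 + √(-3 + 165)) - 4 = (4 + √162) - 4 = (4 + 9*√2) - 4 = 9*√2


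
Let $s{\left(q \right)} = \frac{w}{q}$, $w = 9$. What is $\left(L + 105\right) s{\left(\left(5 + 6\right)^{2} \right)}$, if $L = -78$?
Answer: $\frac{243}{121} \approx 2.0083$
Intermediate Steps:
$s{\left(q \right)} = \frac{9}{q}$
$\left(L + 105\right) s{\left(\left(5 + 6\right)^{2} \right)} = \left(-78 + 105\right) \frac{9}{\left(5 + 6\right)^{2}} = 27 \frac{9}{11^{2}} = 27 \cdot \frac{9}{121} = \frac{243}{121}$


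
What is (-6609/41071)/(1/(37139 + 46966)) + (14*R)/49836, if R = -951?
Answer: -4616980779719/341135726 ≈ -13534.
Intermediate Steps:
(-6609/41071)/(1/(37139 + 46966)) + (14*R)/49836 = (-6609/41071)/(1/(37139 + 46966)) + (14*(-951))/49836 = (-6609*1/41071)/(1/84105) - 13314*1/49836 = -6609/(41071*1/84105) - 2219/8306 = -6609/41071*84105 - 2219/8306 = -555849945/41071 - 2219/8306 = -4616980779719/341135726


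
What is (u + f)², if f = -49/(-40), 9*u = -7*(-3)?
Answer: 182329/14400 ≈ 12.662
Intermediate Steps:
u = 7/3 (u = (-7*(-3))/9 = (⅑)*21 = 7/3 ≈ 2.3333)
f = 49/40 (f = -49*(-1/40) = 49/40 ≈ 1.2250)
(u + f)² = (7/3 + 49/40)² = (427/120)² = 182329/14400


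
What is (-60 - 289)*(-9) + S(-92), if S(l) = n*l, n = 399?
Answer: -33567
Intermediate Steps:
S(l) = 399*l
(-60 - 289)*(-9) + S(-92) = (-60 - 289)*(-9) + 399*(-92) = -349*(-9) - 36708 = 3141 - 36708 = -33567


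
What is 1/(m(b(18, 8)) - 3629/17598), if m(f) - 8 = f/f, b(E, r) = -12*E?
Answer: 17598/154753 ≈ 0.11372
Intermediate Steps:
m(f) = 9 (m(f) = 8 + f/f = 8 + 1 = 9)
1/(m(b(18, 8)) - 3629/17598) = 1/(9 - 3629/17598) = 1/(154753/17598) = 17598/154753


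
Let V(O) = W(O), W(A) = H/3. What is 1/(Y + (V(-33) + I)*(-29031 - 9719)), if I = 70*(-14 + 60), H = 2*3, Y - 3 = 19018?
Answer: -1/124833479 ≈ -8.0107e-9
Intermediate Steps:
Y = 19021 (Y = 3 + 19018 = 19021)
H = 6
W(A) = 2 (W(A) = 6/3 = 6*(⅓) = 2)
V(O) = 2
I = 3220 (I = 70*46 = 3220)
1/(Y + (V(-33) + I)*(-29031 - 9719)) = 1/(19021 + (2 + 3220)*(-29031 - 9719)) = 1/(19021 + 3222*(-38750)) = 1/(19021 - 124852500) = 1/(-124833479) = -1/124833479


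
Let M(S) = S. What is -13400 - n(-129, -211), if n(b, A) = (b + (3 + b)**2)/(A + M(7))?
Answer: -905951/68 ≈ -13323.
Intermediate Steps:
n(b, A) = (b + (3 + b)**2)/(7 + A) (n(b, A) = (b + (3 + b)**2)/(A + 7) = (b + (3 + b)**2)/(7 + A))
-13400 - n(-129, -211) = -13400 - (-129 + (3 - 129)**2)/(7 - 211) = -13400 - (-129 + (-126)**2)/(-204) = -13400 - (-1)*(-129 + 15876)/204 = -13400 - (-1)*15747/204 = -13400 - 1*(-5249/68) = -13400 + 5249/68 = -905951/68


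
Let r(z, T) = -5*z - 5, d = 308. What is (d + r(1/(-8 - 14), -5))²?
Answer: 44502241/484 ≈ 91947.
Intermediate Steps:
r(z, T) = -5 - 5*z
(d + r(1/(-8 - 14), -5))² = (308 + (-5 - 5/(-8 - 14)))² = (308 + (-5 - 5/(-22)))² = (308 + (-5 - 5*(-1/22)))² = (308 + (-5 + 5/22))² = (308 - 105/22)² = (6671/22)² = 44502241/484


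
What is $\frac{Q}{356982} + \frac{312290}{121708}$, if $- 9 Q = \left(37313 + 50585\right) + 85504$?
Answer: $\frac{245558192101}{97757021826} \approx 2.5119$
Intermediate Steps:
$Q = - \frac{173402}{9}$ ($Q = - \frac{\left(37313 + 50585\right) + 85504}{9} = - \frac{87898 + 85504}{9} = \left(- \frac{1}{9}\right) 173402 = - \frac{173402}{9} \approx -19267.0$)
$\frac{Q}{356982} + \frac{312290}{121708} = - \frac{173402}{9 \cdot 356982} + \frac{312290}{121708} = \left(- \frac{173402}{9}\right) \frac{1}{356982} + 312290 \cdot \frac{1}{121708} = - \frac{86701}{1606419} + \frac{156145}{60854} = \frac{245558192101}{97757021826}$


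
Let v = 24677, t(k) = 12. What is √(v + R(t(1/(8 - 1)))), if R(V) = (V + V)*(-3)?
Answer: √24605 ≈ 156.86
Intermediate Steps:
R(V) = -6*V (R(V) = (2*V)*(-3) = -6*V)
√(v + R(t(1/(8 - 1)))) = √(24677 - 6*12) = √(24677 - 72) = √24605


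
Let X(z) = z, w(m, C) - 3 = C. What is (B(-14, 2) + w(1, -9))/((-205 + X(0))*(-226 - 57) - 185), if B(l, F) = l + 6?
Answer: -7/28915 ≈ -0.00024209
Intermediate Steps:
B(l, F) = 6 + l
w(m, C) = 3 + C
(B(-14, 2) + w(1, -9))/((-205 + X(0))*(-226 - 57) - 185) = ((6 - 14) + (3 - 9))/((-205 + 0)*(-226 - 57) - 185) = (-8 - 6)/(-205*(-283) - 185) = -14/(58015 - 185) = -14/57830 = -14*1/57830 = -7/28915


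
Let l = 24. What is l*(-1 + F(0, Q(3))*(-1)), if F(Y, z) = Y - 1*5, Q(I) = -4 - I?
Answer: 96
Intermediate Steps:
F(Y, z) = -5 + Y (F(Y, z) = Y - 5 = -5 + Y)
l*(-1 + F(0, Q(3))*(-1)) = 24*(-1 + (-5 + 0)*(-1)) = 24*(-1 - 5*(-1)) = 24*(-1 + 5) = 24*4 = 96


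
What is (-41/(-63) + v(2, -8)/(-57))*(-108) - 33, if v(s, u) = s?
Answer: -13233/133 ≈ -99.496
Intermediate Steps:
(-41/(-63) + v(2, -8)/(-57))*(-108) - 33 = (-41/(-63) + 2/(-57))*(-108) - 33 = (-41*(-1/63) + 2*(-1/57))*(-108) - 33 = (41/63 - 2/57)*(-108) - 33 = (737/1197)*(-108) - 33 = -8844/133 - 33 = -13233/133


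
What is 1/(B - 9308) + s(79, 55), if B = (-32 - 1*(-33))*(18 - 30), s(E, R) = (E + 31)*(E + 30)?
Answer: 111746799/9320 ≈ 11990.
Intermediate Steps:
s(E, R) = (30 + E)*(31 + E) (s(E, R) = (31 + E)*(30 + E) = (30 + E)*(31 + E))
B = -12 (B = (-32 + 33)*(-12) = 1*(-12) = -12)
1/(B - 9308) + s(79, 55) = 1/(-12 - 9308) + (930 + 79**2 + 61*79) = 1/(-9320) + (930 + 6241 + 4819) = -1/9320 + 11990 = 111746799/9320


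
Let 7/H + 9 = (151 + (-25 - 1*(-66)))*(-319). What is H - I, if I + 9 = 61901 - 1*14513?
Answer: -414613630/8751 ≈ -47379.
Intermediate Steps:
I = 47379 (I = -9 + (61901 - 1*14513) = -9 + (61901 - 14513) = -9 + 47388 = 47379)
H = -1/8751 (H = 7/(-9 + (151 + (-25 - 1*(-66)))*(-319)) = 7/(-9 + (151 + (-25 + 66))*(-319)) = 7/(-9 + (151 + 41)*(-319)) = 7/(-9 + 192*(-319)) = 7/(-9 - 61248) = 7/(-61257) = 7*(-1/61257) = -1/8751 ≈ -0.00011427)
H - I = -1/8751 - 1*47379 = -1/8751 - 47379 = -414613630/8751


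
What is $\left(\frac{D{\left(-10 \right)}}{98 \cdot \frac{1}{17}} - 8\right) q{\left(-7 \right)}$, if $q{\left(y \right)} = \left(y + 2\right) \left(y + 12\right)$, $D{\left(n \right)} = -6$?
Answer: $\frac{11075}{49} \approx 226.02$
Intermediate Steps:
$q{\left(y \right)} = \left(2 + y\right) \left(12 + y\right)$
$\left(\frac{D{\left(-10 \right)}}{98 \cdot \frac{1}{17}} - 8\right) q{\left(-7 \right)} = \left(- \frac{6}{98 \cdot \frac{1}{17}} - 8\right) \left(24 + \left(-7\right)^{2} + 14 \left(-7\right)\right) = \left(- \frac{6}{98 \cdot \frac{1}{17}} - 8\right) \left(24 + 49 - 98\right) = \left(- \frac{6}{\frac{98}{17}} - 8\right) \left(-25\right) = \left(\left(-6\right) \frac{17}{98} - 8\right) \left(-25\right) = \left(- \frac{51}{49} - 8\right) \left(-25\right) = \left(- \frac{443}{49}\right) \left(-25\right) = \frac{11075}{49}$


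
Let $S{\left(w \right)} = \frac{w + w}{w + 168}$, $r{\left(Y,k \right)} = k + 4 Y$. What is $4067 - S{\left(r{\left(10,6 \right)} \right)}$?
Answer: $\frac{435123}{107} \approx 4066.6$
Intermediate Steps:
$S{\left(w \right)} = \frac{2 w}{168 + w}$
$4067 - S{\left(r{\left(10,6 \right)} \right)} = 4067 - \frac{2 \left(6 + 4 \cdot 10\right)}{168 + \left(6 + 4 \cdot 10\right)} = 4067 - \frac{2 \left(6 + 40\right)}{168 + \left(6 + 40\right)} = 4067 - 2 \cdot 46 \frac{1}{168 + 46} = 4067 - 2 \cdot 46 \cdot \frac{1}{214} = 4067 - \frac{46}{107} = \frac{435123}{107}$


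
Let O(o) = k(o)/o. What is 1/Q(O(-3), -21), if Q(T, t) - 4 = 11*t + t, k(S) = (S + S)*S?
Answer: -1/248 ≈ -0.0040323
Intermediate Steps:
k(S) = 2*S² (k(S) = (2*S)*S = 2*S²)
O(o) = 2*o (O(o) = (2*o²)/o = 2*o)
Q(T, t) = 4 + 12*t (Q(T, t) = 4 + (11*t + t) = 4 + 12*t)
1/Q(O(-3), -21) = 1/(4 + 12*(-21)) = 1/(4 - 252) = 1/(-248) = -1/248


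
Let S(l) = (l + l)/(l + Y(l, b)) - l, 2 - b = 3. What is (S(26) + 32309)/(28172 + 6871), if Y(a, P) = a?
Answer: 32284/35043 ≈ 0.92127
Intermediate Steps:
b = -1 (b = 2 - 1*3 = 2 - 3 = -1)
S(l) = 1 - l (S(l) = (l + l)/(l + l) - l = (2*l)/((2*l)) - l = (2*l)*(1/(2*l)) - l = 1 - l)
(S(26) + 32309)/(28172 + 6871) = ((1 - 1*26) + 32309)/(28172 + 6871) = ((1 - 26) + 32309)/35043 = (-25 + 32309)*(1/35043) = 32284*(1/35043) = 32284/35043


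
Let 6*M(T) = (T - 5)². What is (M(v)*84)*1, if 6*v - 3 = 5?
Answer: 1694/9 ≈ 188.22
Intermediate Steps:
v = 4/3 (v = ½ + (⅙)*5 = ½ + ⅚ = 4/3 ≈ 1.3333)
M(T) = (-5 + T)²/6 (M(T) = (T - 5)²/6 = (-5 + T)²/6)
(M(v)*84)*1 = (((-5 + 4/3)²/6)*84)*1 = (((-11/3)²/6)*84)*1 = (((⅙)*(121/9))*84)*1 = ((121/54)*84)*1 = (1694/9)*1 = 1694/9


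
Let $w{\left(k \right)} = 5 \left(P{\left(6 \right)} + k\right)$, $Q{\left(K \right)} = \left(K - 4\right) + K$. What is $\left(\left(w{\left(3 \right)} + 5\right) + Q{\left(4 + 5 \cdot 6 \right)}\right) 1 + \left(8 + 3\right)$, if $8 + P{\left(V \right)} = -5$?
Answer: $30$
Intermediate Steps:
$P{\left(V \right)} = -13$ ($P{\left(V \right)} = -8 - 5 = -13$)
$Q{\left(K \right)} = -4 + 2 K$ ($Q{\left(K \right)} = \left(-4 + K\right) + K = -4 + 2 K$)
$w{\left(k \right)} = -65 + 5 k$ ($w{\left(k \right)} = 5 \left(-13 + k\right) = -65 + 5 k$)
$\left(\left(w{\left(3 \right)} + 5\right) + Q{\left(4 + 5 \cdot 6 \right)}\right) 1 + \left(8 + 3\right) = \left(\left(\left(-65 + 5 \cdot 3\right) + 5\right) - \left(4 - 2 \left(4 + 5 \cdot 6\right)\right)\right) 1 + \left(8 + 3\right) = \left(\left(\left(-65 + 15\right) + 5\right) - \left(4 - 2 \left(4 + 30\right)\right)\right) 1 + 11 = \left(\left(-50 + 5\right) + \left(-4 + 2 \cdot 34\right)\right) 1 + 11 = \left(-45 + \left(-4 + 68\right)\right) 1 + 11 = \left(-45 + 64\right) 1 + 11 = 19 \cdot 1 + 11 = 19 + 11 = 30$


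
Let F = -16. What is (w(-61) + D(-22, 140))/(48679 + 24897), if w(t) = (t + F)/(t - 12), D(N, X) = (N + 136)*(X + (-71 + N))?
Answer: 391211/5371048 ≈ 0.072837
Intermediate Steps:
D(N, X) = (136 + N)*(-71 + N + X)
w(t) = (-16 + t)/(-12 + t) (w(t) = (t - 16)/(t - 12) = (-16 + t)/(-12 + t))
(w(-61) + D(-22, 140))/(48679 + 24897) = ((-16 - 61)/(-12 - 61) + (-9656 + (-22)² + 65*(-22) + 136*140 - 22*140))/(48679 + 24897) = (-77/(-73) + (-9656 + 484 - 1430 + 19040 - 3080))/73576 = (-1/73*(-77) + 5358)*(1/73576) = (77/73 + 5358)*(1/73576) = (391211/73)*(1/73576) = 391211/5371048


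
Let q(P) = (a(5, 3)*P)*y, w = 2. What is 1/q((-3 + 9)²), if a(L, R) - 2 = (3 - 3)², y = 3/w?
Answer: 1/108 ≈ 0.0092593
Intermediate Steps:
y = 3/2 ≈ 1.5000
a(L, R) = 2 (a(L, R) = 2 + (3 - 3)² = 2 + 0² = 2 + 0 = 2)
q(P) = 3*P (q(P) = (2*P)*(3/2) = 3*P)
1/q((-3 + 9)²) = 1/(3*(-3 + 9)²) = 1/(3*6²) = 1/(3*36) = 1/108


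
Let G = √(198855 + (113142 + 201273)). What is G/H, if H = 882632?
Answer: 3*√57030/882632 ≈ 0.00081170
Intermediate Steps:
G = 3*√57030 (G = √(198855 + 314415) = √513270 = 3*√57030 ≈ 716.43)
G/H = (3*√57030)/882632 = (3*√57030)*(1/882632) = 3*√57030/882632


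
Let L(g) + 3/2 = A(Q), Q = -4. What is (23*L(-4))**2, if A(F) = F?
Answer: 64009/4 ≈ 16002.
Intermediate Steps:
L(g) = -11/2 (L(g) = -3/2 - 4 = -11/2)
(23*L(-4))**2 = (23*(-11/2))**2 = (-253/2)**2 = 64009/4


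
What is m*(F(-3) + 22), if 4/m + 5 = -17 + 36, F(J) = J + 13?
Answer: 64/7 ≈ 9.1429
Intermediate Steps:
F(J) = 13 + J
m = 2/7 (m = 4/(-5 + (-17 + 36)) = 4/(-5 + 19) = 4/14 = 4*(1/14) = 2/7 ≈ 0.28571)
m*(F(-3) + 22) = 2*((13 - 3) + 22)/7 = 2*(10 + 22)/7 = (2/7)*32 = 64/7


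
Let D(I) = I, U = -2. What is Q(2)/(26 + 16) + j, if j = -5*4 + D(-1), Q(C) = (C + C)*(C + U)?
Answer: -21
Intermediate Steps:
Q(C) = 2*C*(-2 + C) (Q(C) = (C + C)*(C - 2) = (2*C)*(-2 + C) = 2*C*(-2 + C))
j = -21 (j = -5*4 - 1 = -20 - 1 = -21)
Q(2)/(26 + 16) + j = (2*2*(-2 + 2))/(26 + 16) - 21 = (2*2*0)/42 - 21 = (1/42)*0 - 21 = 0 - 21 = -21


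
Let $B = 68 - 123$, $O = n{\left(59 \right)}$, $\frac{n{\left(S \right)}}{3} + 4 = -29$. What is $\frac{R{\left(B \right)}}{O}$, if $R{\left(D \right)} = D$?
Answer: $\frac{5}{9} \approx 0.55556$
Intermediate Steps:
$n{\left(S \right)} = -99$ ($n{\left(S \right)} = -12 + 3 \left(-29\right) = -12 - 87 = -99$)
$O = -99$
$B = -55$
$\frac{R{\left(B \right)}}{O} = - \frac{55}{-99} = \left(-55\right) \left(- \frac{1}{99}\right) = \frac{5}{9}$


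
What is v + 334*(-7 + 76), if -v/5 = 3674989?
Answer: -18351899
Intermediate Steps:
v = -18374945 (v = -5*3674989 = -18374945)
v + 334*(-7 + 76) = -18374945 + 334*(-7 + 76) = -18374945 + 334*69 = -18374945 + 23046 = -18351899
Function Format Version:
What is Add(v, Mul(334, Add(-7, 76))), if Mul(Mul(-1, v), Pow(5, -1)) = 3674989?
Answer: -18351899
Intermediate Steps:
v = -18374945 (v = Mul(-5, 3674989) = -18374945)
Add(v, Mul(334, Add(-7, 76))) = Add(-18374945, Mul(334, Add(-7, 76))) = Add(-18374945, Mul(334, 69)) = Add(-18374945, 23046) = -18351899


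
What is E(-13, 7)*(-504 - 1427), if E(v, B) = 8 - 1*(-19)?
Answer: -52137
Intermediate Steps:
E(v, B) = 27 (E(v, B) = 8 + 19 = 27)
E(-13, 7)*(-504 - 1427) = 27*(-504 - 1427) = 27*(-1931) = -52137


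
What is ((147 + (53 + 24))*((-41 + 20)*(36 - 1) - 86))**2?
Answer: 33820681216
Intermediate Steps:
((147 + (53 + 24))*((-41 + 20)*(36 - 1) - 86))**2 = ((147 + 77)*(-21*35 - 86))**2 = (224*(-735 - 86))**2 = (224*(-821))**2 = (-183904)**2 = 33820681216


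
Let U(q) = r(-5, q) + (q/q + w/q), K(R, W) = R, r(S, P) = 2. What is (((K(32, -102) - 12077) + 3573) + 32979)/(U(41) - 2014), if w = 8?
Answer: -334929/27481 ≈ -12.188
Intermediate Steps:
U(q) = 3 + 8/q (U(q) = 2 + (q/q + 8/q) = 2 + (1 + 8/q) = 3 + 8/q)
(((K(32, -102) - 12077) + 3573) + 32979)/(U(41) - 2014) = (((32 - 12077) + 3573) + 32979)/((3 + 8/41) - 2014) = ((-12045 + 3573) + 32979)/((3 + 8*(1/41)) - 2014) = (-8472 + 32979)/((3 + 8/41) - 2014) = 24507/(131/41 - 2014) = 24507/(-82443/41) = 24507*(-41/82443) = -334929/27481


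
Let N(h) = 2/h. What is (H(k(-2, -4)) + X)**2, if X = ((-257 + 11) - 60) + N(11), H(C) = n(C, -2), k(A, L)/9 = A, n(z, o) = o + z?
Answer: 12845056/121 ≈ 1.0616e+5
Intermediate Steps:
k(A, L) = 9*A
H(C) = -2 + C
X = -3364/11 (X = ((-257 + 11) - 60) + 2/11 = (-246 - 60) + 2*(1/11) = -306 + 2/11 = -3364/11 ≈ -305.82)
(H(k(-2, -4)) + X)**2 = ((-2 + 9*(-2)) - 3364/11)**2 = ((-2 - 18) - 3364/11)**2 = (-20 - 3364/11)**2 = (-3584/11)**2 = 12845056/121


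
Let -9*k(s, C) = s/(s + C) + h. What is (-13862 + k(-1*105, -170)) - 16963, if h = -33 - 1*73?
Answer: -15252566/495 ≈ -30813.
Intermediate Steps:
h = -106 (h = -33 - 73 = -106)
k(s, C) = 106/9 - s/(9*(C + s)) (k(s, C) = -(s/(s + C) - 106)/9 = -(s/(C + s) - 106)/9 = -(-106 + s/(C + s))/9 = 106/9 - s/(9*(C + s)))
(-13862 + k(-1*105, -170)) - 16963 = (-13862 + (105*(-1*105) + 106*(-170))/(9*(-170 - 1*105))) - 16963 = (-13862 + (105*(-105) - 18020)/(9*(-170 - 105))) - 16963 = (-13862 + (1/9)*(-11025 - 18020)/(-275)) - 16963 = (-13862 + (1/9)*(-1/275)*(-29045)) - 16963 = (-13862 + 5809/495) - 16963 = -6855881/495 - 16963 = -15252566/495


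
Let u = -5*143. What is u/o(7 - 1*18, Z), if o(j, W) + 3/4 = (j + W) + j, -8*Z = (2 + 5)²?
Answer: 520/21 ≈ 24.762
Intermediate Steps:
Z = -49/8 (Z = -(2 + 5)²/8 = -⅛*7² = -⅛*49 = -49/8 ≈ -6.1250)
o(j, W) = -¾ + W + 2*j (o(j, W) = -¾ + ((j + W) + j) = -¾ + ((W + j) + j) = -¾ + (W + 2*j) = -¾ + W + 2*j)
u = -715
u/o(7 - 1*18, Z) = -715/(-¾ - 49/8 + 2*(7 - 1*18)) = -715/(-¾ - 49/8 + 2*(7 - 18)) = -715/(-¾ - 49/8 + 2*(-11)) = -715/(-¾ - 49/8 - 22) = -715/(-231/8) = -8/231*(-715) = 520/21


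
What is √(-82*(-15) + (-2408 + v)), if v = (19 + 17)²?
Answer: √118 ≈ 10.863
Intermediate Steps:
v = 1296 (v = 36² = 1296)
√(-82*(-15) + (-2408 + v)) = √(-82*(-15) + (-2408 + 1296)) = √(1230 - 1112) = √118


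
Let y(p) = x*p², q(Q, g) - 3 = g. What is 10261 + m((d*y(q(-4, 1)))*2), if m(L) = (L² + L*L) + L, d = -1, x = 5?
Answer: 61301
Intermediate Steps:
q(Q, g) = 3 + g
y(p) = 5*p²
m(L) = L + 2*L² (m(L) = (L² + L²) + L = 2*L² + L = L + 2*L²)
10261 + m((d*y(q(-4, 1)))*2) = 10261 + (-5*(3 + 1)²*2)*(1 + 2*(-5*(3 + 1)²*2)) = 10261 + (-5*4²*2)*(1 + 2*(-5*4²*2)) = 10261 + (-5*16*2)*(1 + 2*(-5*16*2)) = 10261 + (-1*80*2)*(1 + 2*(-1*80*2)) = 10261 + (-80*2)*(1 + 2*(-80*2)) = 10261 - 160*(1 + 2*(-160)) = 10261 - 160*(1 - 320) = 10261 - 160*(-319) = 10261 + 51040 = 61301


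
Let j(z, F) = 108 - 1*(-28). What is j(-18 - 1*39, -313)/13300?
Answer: 34/3325 ≈ 0.010226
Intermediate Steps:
j(z, F) = 136 (j(z, F) = 108 + 28 = 136)
j(-18 - 1*39, -313)/13300 = 136/13300 = 136*(1/13300) = 34/3325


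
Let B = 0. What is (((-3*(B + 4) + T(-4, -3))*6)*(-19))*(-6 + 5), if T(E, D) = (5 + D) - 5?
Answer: -1710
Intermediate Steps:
T(E, D) = D
(((-3*(B + 4) + T(-4, -3))*6)*(-19))*(-6 + 5) = (((-3*(0 + 4) - 3)*6)*(-19))*(-6 + 5) = (((-3*4 - 3)*6)*(-19))*(-1) = (((-12 - 3)*6)*(-19))*(-1) = (-15*6*(-19))*(-1) = -90*(-19)*(-1) = 1710*(-1) = -1710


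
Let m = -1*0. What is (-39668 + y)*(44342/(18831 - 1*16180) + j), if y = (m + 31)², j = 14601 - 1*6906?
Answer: -791317663409/2651 ≈ -2.9850e+8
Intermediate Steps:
m = 0
j = 7695 (j = 14601 - 6906 = 7695)
y = 961 (y = (0 + 31)² = 31² = 961)
(-39668 + y)*(44342/(18831 - 1*16180) + j) = (-39668 + 961)*(44342/(18831 - 1*16180) + 7695) = -38707*(44342/(18831 - 16180) + 7695) = -38707*(44342/2651 + 7695) = -38707*20443787/2651 = -791317663409/2651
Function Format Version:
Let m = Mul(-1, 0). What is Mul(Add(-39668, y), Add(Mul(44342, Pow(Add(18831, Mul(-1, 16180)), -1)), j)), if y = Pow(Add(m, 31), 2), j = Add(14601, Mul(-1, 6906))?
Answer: Rational(-791317663409, 2651) ≈ -2.9850e+8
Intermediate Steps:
m = 0
j = 7695 (j = Add(14601, -6906) = 7695)
y = 961 (y = Pow(Add(0, 31), 2) = Pow(31, 2) = 961)
Mul(Add(-39668, y), Add(Mul(44342, Pow(Add(18831, Mul(-1, 16180)), -1)), j)) = Mul(Add(-39668, 961), Add(Mul(44342, Pow(Add(18831, Mul(-1, 16180)), -1)), 7695)) = Mul(-38707, Add(Mul(44342, Pow(Add(18831, -16180), -1)), 7695)) = Mul(-38707, Add(Mul(44342, Pow(2651, -1)), 7695)) = Mul(-38707, Add(Mul(44342, Rational(1, 2651)), 7695)) = Mul(-38707, Add(Rational(44342, 2651), 7695)) = Mul(-38707, Rational(20443787, 2651)) = Rational(-791317663409, 2651)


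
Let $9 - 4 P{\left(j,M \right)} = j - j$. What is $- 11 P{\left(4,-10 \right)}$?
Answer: $- \frac{99}{4} \approx -24.75$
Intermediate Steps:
$P{\left(j,M \right)} = \frac{9}{4}$ ($P{\left(j,M \right)} = \frac{9}{4} - \frac{j - j}{4} = \frac{9}{4} - 0 = \frac{9}{4} + 0 = \frac{9}{4}$)
$- 11 P{\left(4,-10 \right)} = \left(-11\right) \frac{9}{4} = - \frac{99}{4}$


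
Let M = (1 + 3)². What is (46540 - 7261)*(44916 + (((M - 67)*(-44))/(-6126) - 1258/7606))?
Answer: 6850281559286583/3882863 ≈ 1.7642e+9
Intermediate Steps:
M = 16 (M = 4² = 16)
(46540 - 7261)*(44916 + (((M - 67)*(-44))/(-6126) - 1258/7606)) = (46540 - 7261)*(44916 + (((16 - 67)*(-44))/(-6126) - 1258/7606)) = 39279*(44916 + (-51*(-44)*(-1/6126) - 1258*1/7606)) = 39279*(44916 + (2244*(-1/6126) - 629/3803)) = 39279*(44916 + (-374/1021 - 629/3803)) = 39279*(44916 - 2064531/3882863) = 39279*(174400609977/3882863) = 6850281559286583/3882863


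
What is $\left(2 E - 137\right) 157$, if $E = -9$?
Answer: $-24335$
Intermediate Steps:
$\left(2 E - 137\right) 157 = \left(2 \left(-9\right) - 137\right) 157 = \left(-18 - 137\right) 157 = \left(-155\right) 157 = -24335$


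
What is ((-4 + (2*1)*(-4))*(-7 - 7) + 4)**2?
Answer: 29584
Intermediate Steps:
((-4 + (2*1)*(-4))*(-7 - 7) + 4)**2 = ((-4 + 2*(-4))*(-14) + 4)**2 = ((-4 - 8)*(-14) + 4)**2 = (-12*(-14) + 4)**2 = (168 + 4)**2 = 172**2 = 29584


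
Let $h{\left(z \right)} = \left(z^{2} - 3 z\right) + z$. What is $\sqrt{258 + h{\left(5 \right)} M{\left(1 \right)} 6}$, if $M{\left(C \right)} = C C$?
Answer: $2 \sqrt{87} \approx 18.655$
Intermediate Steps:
$M{\left(C \right)} = C^{2}$
$h{\left(z \right)} = z^{2} - 2 z$
$\sqrt{258 + h{\left(5 \right)} M{\left(1 \right)} 6} = \sqrt{258 + 5 \left(-2 + 5\right) 1^{2} \cdot 6} = \sqrt{258 + 5 \cdot 3 \cdot 1 \cdot 6} = \sqrt{258 + 15 \cdot 1 \cdot 6} = \sqrt{258 + 15 \cdot 6} = \sqrt{258 + 90} = \sqrt{348} = 2 \sqrt{87}$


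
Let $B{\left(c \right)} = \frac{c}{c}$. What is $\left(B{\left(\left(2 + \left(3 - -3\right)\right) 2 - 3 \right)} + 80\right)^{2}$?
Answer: $6561$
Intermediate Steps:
$B{\left(c \right)} = 1$
$\left(B{\left(\left(2 + \left(3 - -3\right)\right) 2 - 3 \right)} + 80\right)^{2} = \left(1 + 80\right)^{2} = 81^{2} = 6561$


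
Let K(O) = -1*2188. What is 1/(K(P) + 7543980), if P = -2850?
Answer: 1/7541792 ≈ 1.3259e-7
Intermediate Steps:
K(O) = -2188
1/(K(P) + 7543980) = 1/(-2188 + 7543980) = 1/7541792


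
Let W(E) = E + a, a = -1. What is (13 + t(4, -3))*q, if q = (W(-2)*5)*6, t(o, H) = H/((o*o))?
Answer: -9225/8 ≈ -1153.1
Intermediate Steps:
t(o, H) = H/o² (t(o, H) = H/(o²) = H/o²)
W(E) = -1 + E (W(E) = E - 1 = -1 + E)
q = -90 (q = ((-1 - 2)*5)*6 = -3*5*6 = -15*6 = -90)
(13 + t(4, -3))*q = (13 - 3/4²)*(-90) = (13 - 3*1/16)*(-90) = (13 - 3/16)*(-90) = (205/16)*(-90) = -9225/8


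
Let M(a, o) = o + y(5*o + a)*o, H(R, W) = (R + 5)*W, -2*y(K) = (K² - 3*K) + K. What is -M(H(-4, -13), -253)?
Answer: -206933507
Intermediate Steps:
y(K) = K - K²/2 (y(K) = -((K² - 3*K) + K)/2 = -(K² - 2*K)/2 = K - K²/2)
H(R, W) = W*(5 + R) (H(R, W) = (5 + R)*W = W*(5 + R))
M(a, o) = o + o*(a + 5*o)*(2 - a - 5*o)/2 (M(a, o) = o + ((5*o + a)*(2 - (5*o + a))/2)*o = o + ((a + 5*o)*(2 - (a + 5*o))/2)*o = o + ((a + 5*o)*(2 + (-a - 5*o))/2)*o = o + ((a + 5*o)*(2 - a - 5*o)/2)*o = o + o*(a + 5*o)*(2 - a - 5*o)/2)
-M(H(-4, -13), -253) = -(-1)*(-253)*(-2 + (-13*(5 - 4) + 5*(-253))*(-2 - 13*(5 - 4) + 5*(-253)))/2 = -(-1)*(-253)*(-2 + (-13*1 - 1265)*(-2 - 13*1 - 1265))/2 = -(-1)*(-253)*(-2 + (-13 - 1265)*(-2 - 13 - 1265))/2 = -(-1)*(-253)*(-2 - 1278*(-1280))/2 = -(-1)*(-253)*(-2 + 1635840)/2 = -(-1)*(-253)*1635838/2 = -1*206933507 = -206933507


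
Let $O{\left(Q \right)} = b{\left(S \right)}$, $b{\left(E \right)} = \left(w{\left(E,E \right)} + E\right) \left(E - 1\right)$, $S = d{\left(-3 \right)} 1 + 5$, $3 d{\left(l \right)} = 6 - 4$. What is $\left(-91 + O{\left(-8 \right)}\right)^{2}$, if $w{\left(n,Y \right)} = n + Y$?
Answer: $\frac{1225}{9} \approx 136.11$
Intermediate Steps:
$w{\left(n,Y \right)} = Y + n$
$d{\left(l \right)} = \frac{2}{3}$ ($d{\left(l \right)} = \frac{6 - 4}{3} = \frac{1}{3} \cdot 2 = \frac{2}{3}$)
$S = \frac{17}{3}$ ($S = \frac{2}{3} \cdot 1 + 5 = \frac{2}{3} + 5 = \frac{17}{3} \approx 5.6667$)
$b{\left(E \right)} = 3 E \left(-1 + E\right)$ ($b{\left(E \right)} = \left(\left(E + E\right) + E\right) \left(E - 1\right) = \left(2 E + E\right) \left(-1 + E\right) = 3 E \left(-1 + E\right)$)
$O{\left(Q \right)} = \frac{238}{3}$ ($O{\left(Q \right)} = 3 \cdot \frac{17}{3} \left(-1 + \frac{17}{3}\right) = 3 \cdot \frac{17}{3} \cdot \frac{14}{3} = \frac{238}{3}$)
$\left(-91 + O{\left(-8 \right)}\right)^{2} = \left(-91 + \frac{238}{3}\right)^{2} = \left(- \frac{35}{3}\right)^{2} = \frac{1225}{9}$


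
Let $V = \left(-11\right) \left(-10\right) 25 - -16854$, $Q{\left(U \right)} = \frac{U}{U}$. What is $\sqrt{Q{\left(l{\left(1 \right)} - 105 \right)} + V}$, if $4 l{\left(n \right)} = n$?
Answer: $\sqrt{19605} \approx 140.02$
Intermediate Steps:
$l{\left(n \right)} = \frac{n}{4}$
$Q{\left(U \right)} = 1$
$V = 19604$ ($V = 110 \cdot 25 + 16854 = 2750 + 16854 = 19604$)
$\sqrt{Q{\left(l{\left(1 \right)} - 105 \right)} + V} = \sqrt{1 + 19604} = \sqrt{19605}$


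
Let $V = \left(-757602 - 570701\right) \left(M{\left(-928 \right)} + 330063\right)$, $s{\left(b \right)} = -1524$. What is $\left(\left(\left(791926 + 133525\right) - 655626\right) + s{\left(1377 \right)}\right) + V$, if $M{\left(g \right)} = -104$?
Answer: $-438285261276$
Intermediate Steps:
$V = -438285529577$ ($V = \left(-757602 - 570701\right) \left(-104 + 330063\right) = \left(-1328303\right) 329959 = -438285529577$)
$\left(\left(\left(791926 + 133525\right) - 655626\right) + s{\left(1377 \right)}\right) + V = \left(\left(\left(791926 + 133525\right) - 655626\right) - 1524\right) - 438285529577 = \left(\left(925451 - 655626\right) - 1524\right) - 438285529577 = \left(269825 - 1524\right) - 438285529577 = 268301 - 438285529577 = -438285261276$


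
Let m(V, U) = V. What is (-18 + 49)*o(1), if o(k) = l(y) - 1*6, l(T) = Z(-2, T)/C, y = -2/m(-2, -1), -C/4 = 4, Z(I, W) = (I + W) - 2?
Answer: -2883/16 ≈ -180.19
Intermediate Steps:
Z(I, W) = -2 + I + W
C = -16 (C = -4*4 = -16)
y = 1 (y = -2/(-2) = -2*(-½) = 1)
l(T) = ¼ - T/16 (l(T) = (-2 - 2 + T)/(-16) = (-4 + T)*(-1/16) = ¼ - T/16)
o(k) = -93/16 (o(k) = (¼ - 1/16*1) - 1*6 = (¼ - 1/16) - 6 = 3/16 - 6 = -93/16)
(-18 + 49)*o(1) = (-18 + 49)*(-93/16) = 31*(-93/16) = -2883/16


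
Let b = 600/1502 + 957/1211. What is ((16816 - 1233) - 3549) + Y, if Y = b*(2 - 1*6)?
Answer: 10940125646/909461 ≈ 12029.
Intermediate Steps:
b = 1082007/909461 (b = 600*(1/1502) + 957*(1/1211) = 300/751 + 957/1211 = 1082007/909461 ≈ 1.1897)
Y = -4328028/909461 (Y = 1082007*(2 - 1*6)/909461 = 1082007*(2 - 6)/909461 = (1082007/909461)*(-4) = -4328028/909461 ≈ -4.7589)
((16816 - 1233) - 3549) + Y = ((16816 - 1233) - 3549) - 4328028/909461 = (15583 - 3549) - 4328028/909461 = 12034 - 4328028/909461 = 10940125646/909461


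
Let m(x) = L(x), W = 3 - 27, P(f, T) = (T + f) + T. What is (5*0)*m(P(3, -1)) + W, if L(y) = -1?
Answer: -24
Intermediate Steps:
P(f, T) = f + 2*T
W = -24
m(x) = -1
(5*0)*m(P(3, -1)) + W = (5*0)*(-1) - 24 = 0*(-1) - 24 = 0 - 24 = -24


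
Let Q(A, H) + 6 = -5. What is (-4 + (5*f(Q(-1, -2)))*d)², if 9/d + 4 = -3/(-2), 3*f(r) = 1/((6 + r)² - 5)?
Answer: 1849/100 ≈ 18.490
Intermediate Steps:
Q(A, H) = -11 (Q(A, H) = -6 - 5 = -11)
f(r) = 1/(3*(-5 + (6 + r)²)) (f(r) = 1/(3*((6 + r)² - 5)) = 1/(3*(-5 + (6 + r)²)))
d = -18/5 (d = 9/(-4 - 3/(-2)) = 9/(-4 - 3*(-½)) = 9/(-4 + 3/2) = 9/(-5/2) = 9*(-⅖) = -18/5 ≈ -3.6000)
(-4 + (5*f(Q(-1, -2)))*d)² = (-4 + (5*(1/(3*(-5 + (6 - 11)²))))*(-18/5))² = (-4 + (5*(1/(3*(-5 + (-5)²))))*(-18/5))² = (-4 + (5*(1/(3*(-5 + 25))))*(-18/5))² = (-4 + (5*((⅓)/20))*(-18/5))² = (-4 + (5*((⅓)*(1/20)))*(-18/5))² = (-4 + (5*(1/60))*(-18/5))² = (-4 + (1/12)*(-18/5))² = (-4 - 3/10)² = (-43/10)² = 1849/100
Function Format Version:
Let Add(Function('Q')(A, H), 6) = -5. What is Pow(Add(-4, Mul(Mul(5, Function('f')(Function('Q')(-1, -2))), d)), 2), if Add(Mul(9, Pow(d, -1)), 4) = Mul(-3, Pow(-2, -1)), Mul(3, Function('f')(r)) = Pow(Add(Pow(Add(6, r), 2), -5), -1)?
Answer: Rational(1849, 100) ≈ 18.490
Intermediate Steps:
Function('Q')(A, H) = -11 (Function('Q')(A, H) = Add(-6, -5) = -11)
Function('f')(r) = Mul(Rational(1, 3), Pow(Add(-5, Pow(Add(6, r), 2)), -1)) (Function('f')(r) = Mul(Rational(1, 3), Pow(Add(Pow(Add(6, r), 2), -5), -1)) = Mul(Rational(1, 3), Pow(Add(-5, Pow(Add(6, r), 2)), -1)))
d = Rational(-18, 5) (d = Mul(9, Pow(Add(-4, Mul(-3, Pow(-2, -1))), -1)) = Mul(9, Pow(Add(-4, Mul(-3, Rational(-1, 2))), -1)) = Mul(9, Pow(Add(-4, Rational(3, 2)), -1)) = Mul(9, Pow(Rational(-5, 2), -1)) = Mul(9, Rational(-2, 5)) = Rational(-18, 5) ≈ -3.6000)
Pow(Add(-4, Mul(Mul(5, Function('f')(Function('Q')(-1, -2))), d)), 2) = Pow(Add(-4, Mul(Mul(5, Mul(Rational(1, 3), Pow(Add(-5, Pow(Add(6, -11), 2)), -1))), Rational(-18, 5))), 2) = Pow(Add(-4, Mul(Mul(5, Mul(Rational(1, 3), Pow(Add(-5, Pow(-5, 2)), -1))), Rational(-18, 5))), 2) = Pow(Add(-4, Mul(Mul(5, Mul(Rational(1, 3), Pow(Add(-5, 25), -1))), Rational(-18, 5))), 2) = Pow(Add(-4, Mul(Mul(5, Mul(Rational(1, 3), Pow(20, -1))), Rational(-18, 5))), 2) = Pow(Add(-4, Mul(Mul(5, Mul(Rational(1, 3), Rational(1, 20))), Rational(-18, 5))), 2) = Pow(Add(-4, Mul(Mul(5, Rational(1, 60)), Rational(-18, 5))), 2) = Pow(Add(-4, Mul(Rational(1, 12), Rational(-18, 5))), 2) = Pow(Add(-4, Rational(-3, 10)), 2) = Pow(Rational(-43, 10), 2) = Rational(1849, 100)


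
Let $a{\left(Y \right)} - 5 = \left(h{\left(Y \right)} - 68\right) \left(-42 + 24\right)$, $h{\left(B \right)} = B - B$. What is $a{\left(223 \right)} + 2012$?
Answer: $3241$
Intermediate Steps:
$h{\left(B \right)} = 0$
$a{\left(Y \right)} = 1229$ ($a{\left(Y \right)} = 5 + \left(0 - 68\right) \left(-42 + 24\right) = 5 - -1224 = 5 + 1224 = 1229$)
$a{\left(223 \right)} + 2012 = 1229 + 2012 = 3241$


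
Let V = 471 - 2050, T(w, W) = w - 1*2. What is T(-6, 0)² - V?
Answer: 1643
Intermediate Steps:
T(w, W) = -2 + w (T(w, W) = w - 2 = -2 + w)
V = -1579
T(-6, 0)² - V = (-2 - 6)² - 1*(-1579) = (-8)² + 1579 = 64 + 1579 = 1643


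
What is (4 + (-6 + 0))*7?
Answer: -14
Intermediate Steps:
(4 + (-6 + 0))*7 = (4 - 6)*7 = -2*7 = -14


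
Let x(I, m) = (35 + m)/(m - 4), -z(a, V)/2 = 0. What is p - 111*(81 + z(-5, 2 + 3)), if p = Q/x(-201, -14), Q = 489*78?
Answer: -291789/7 ≈ -41684.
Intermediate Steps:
z(a, V) = 0 (z(a, V) = -2*0 = 0)
x(I, m) = (35 + m)/(-4 + m)
Q = 38142
p = -228852/7 (p = 38142/(((35 - 14)/(-4 - 14))) = 38142/((21/(-18))) = 38142/((-1/18*21)) = 38142/(-7/6) = 38142*(-6/7) = -228852/7 ≈ -32693.)
p - 111*(81 + z(-5, 2 + 3)) = -228852/7 - 111*(81 + 0) = -228852/7 - 111*81 = -228852/7 - 8991 = -291789/7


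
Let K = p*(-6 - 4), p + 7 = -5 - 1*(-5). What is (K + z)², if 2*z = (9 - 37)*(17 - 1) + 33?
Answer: 75625/4 ≈ 18906.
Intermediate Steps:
p = -7 (p = -7 + (-5 - 1*(-5)) = -7 + (-5 + 5) = -7 + 0 = -7)
z = -415/2 (z = ((9 - 37)*(17 - 1) + 33)/2 = (-28*16 + 33)/2 = (-448 + 33)/2 = (½)*(-415) = -415/2 ≈ -207.50)
K = 70 (K = -7*(-6 - 4) = -7*(-10) = 70)
(K + z)² = (70 - 415/2)² = (-275/2)² = 75625/4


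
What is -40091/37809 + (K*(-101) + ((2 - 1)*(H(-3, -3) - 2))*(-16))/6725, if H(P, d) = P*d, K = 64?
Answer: -518243959/254265525 ≈ -2.0382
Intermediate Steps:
-40091/37809 + (K*(-101) + ((2 - 1)*(H(-3, -3) - 2))*(-16))/6725 = -40091/37809 + (64*(-101) + ((2 - 1)*(-3*(-3) - 2))*(-16))/6725 = -40091*1/37809 + (-6464 + (1*(9 - 2))*(-16))*(1/6725) = -40091/37809 + (-6464 + (1*7)*(-16))*(1/6725) = -40091/37809 + (-6464 + 7*(-16))*(1/6725) = -40091/37809 + (-6464 - 112)*(1/6725) = -40091/37809 - 6576*1/6725 = -40091/37809 - 6576/6725 = -518243959/254265525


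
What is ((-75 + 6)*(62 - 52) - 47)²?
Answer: 543169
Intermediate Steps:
((-75 + 6)*(62 - 52) - 47)² = (-69*10 - 47)² = (-690 - 47)² = (-737)² = 543169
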